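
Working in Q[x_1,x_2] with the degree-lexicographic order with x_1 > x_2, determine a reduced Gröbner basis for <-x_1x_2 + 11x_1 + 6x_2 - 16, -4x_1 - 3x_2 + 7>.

G = {x_2^2 - 16/3x_2 + 13/3, x_1 + 3/4x_2 - 7/4}

f_1 = -x_1x_2 + 11x_1 + 6x_2 - 16, LT = x_1x_2.
f_2 = -4x_1 - 3x_2 + 7, LT = x_1.

S(f_1,f_2): lcm = x_1x_2. S = -3/4x_2^2 - 11x_1 - 17/4x_2 + 16.
  reduce S modulo (f_1, f_2):
  remainder -3/4x_2^2 + 4x_2 - 13/4 ≠ 0; add g_3 = -3/4x_2^2 + 4x_2 - 13/4 to the basis.

The other S-polynomials (S(f_1,g_3), S(f_2,g_3)) all reduce to 0 modulo the current basis, so we have a Gröbner basis.
Inter-reduce: drop elements whose leading term is divisible by another's, tail-reduce, and make monic.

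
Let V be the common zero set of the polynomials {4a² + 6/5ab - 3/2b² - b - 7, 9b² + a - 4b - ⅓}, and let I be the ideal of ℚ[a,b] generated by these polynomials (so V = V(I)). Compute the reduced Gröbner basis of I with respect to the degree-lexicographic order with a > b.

f_1 = 4a² + 6/5ab - 3/2b² - b - 7, LT = a².
f_2 = 9b² + a - 4b - ⅓, LT = b².

The S-polynomials (S(f_1,f_2)) all reduce to 0 modulo the current basis, so we have a Gröbner basis.

G = {a² + 3/10ab + 1/24a - 5/12b - 127/72, b² + 1/9a - 4/9b - 1/27}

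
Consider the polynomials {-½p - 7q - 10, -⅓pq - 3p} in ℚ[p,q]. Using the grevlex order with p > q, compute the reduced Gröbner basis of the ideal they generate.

G = {q² + 73/7q + 90/7, p + 14q + 20}

f_1 = -½p - 7q - 10, LT = p.
f_2 = -⅓pq - 3p, LT = pq.

S(f_1,f_2): lcm = pq. S = 14q² - 9p + 20q.
  reduce S modulo (f_1, f_2):
  remainder 14q² + 146q + 180 ≠ 0; add g_3 = 14q² + 146q + 180 to the basis.

The other S-polynomials (S(f_1,g_3), S(f_2,g_3)) all reduce to 0 modulo the current basis, so we have a Gröbner basis.
Inter-reduce: drop elements whose leading term is divisible by another's, tail-reduce, and make monic.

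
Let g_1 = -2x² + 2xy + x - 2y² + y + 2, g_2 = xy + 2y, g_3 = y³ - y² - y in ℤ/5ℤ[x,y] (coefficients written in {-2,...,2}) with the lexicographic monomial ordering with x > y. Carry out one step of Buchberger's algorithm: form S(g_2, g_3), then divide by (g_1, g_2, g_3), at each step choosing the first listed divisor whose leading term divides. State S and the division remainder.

lcm(LM(g_2), LM(g_3)) = xy³.
S = (lcm/LT(g_2))·g_2 − (lcm/LT(g_3))·g_3 = xy² + xy + 2y³.
Reduce S modulo (g_1, g_2, g_3) in that order:
  leading term xy²: subtract (y)·g_2 from xy² + xy + 2y³ → xy + 2y³ - 2y²
  leading term xy: subtract (1)·g_2 from xy + 2y³ - 2y² → 2y³ - 2y² - 2y
  leading term y³: subtract (2)·g_3 from 2y³ - 2y² - 2y → 0
The remainder is 0, so this S-polynomial contributes no new basis element.

S(g_2, g_3) = xy² + xy + 2y³; remainder on division = 0.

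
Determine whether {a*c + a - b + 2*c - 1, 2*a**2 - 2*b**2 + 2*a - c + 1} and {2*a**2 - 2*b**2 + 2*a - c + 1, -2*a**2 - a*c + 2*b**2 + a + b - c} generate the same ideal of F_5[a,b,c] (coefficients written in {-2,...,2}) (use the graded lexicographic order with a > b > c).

No, the ideals differ.

Equality of ideals is decidable: compute both reduced Gröbner bases (unique for the ordering) and check whether they agree.
Buchberger on the first generating set:
f_1 = a*c + a - b + 2*c - 1, LT = a*c.
f_2 = 2*a**2 - 2*b**2 + 2*a - c + 1, LT = a**2.

S(f_1,f_2): lcm = a**2*c. S = b**2*c + a**2 - a*b + a*c - 2*c**2 - a + 2*c.
  leading term b**2*c: no divisor's leading term divides it; move b**2*c to the remainder.
  leading term a**2: subtract (-2)·f_2 from a**2 - a*b + a*c - 2*c**2 - a + 2*c → -a*b + a*c + b**2 - 2*c**2 - 2*a + 2
  leading term a*b: no divisor's leading term divides it; move -a*b to the remainder.
  leading term a*c: subtract (1)·f_1 from a*c + b**2 - 2*c**2 - 2*a + 2 → b**2 - 2*c**2 + 2*a + b - 2*c - 2
  leading term b**2: no divisor's leading term divides it; move b**2 to the remainder.
  leading term c**2: no divisor's leading term divides it; move -2*c**2 to the remainder.
  leading term a: no divisor's leading term divides it; move 2*a to the remainder.
  leading term b: no divisor's leading term divides it; move b to the remainder.
  leading term c: no divisor's leading term divides it; move -2*c to the remainder.
  leading term 1: no divisor's leading term divides it; move -2 to the remainder.
  remainder b**2*c - a*b + b**2 - 2*c**2 + 2*a + b - 2*c - 2 ≠ 0; add g_3 = b**2*c - a*b + b**2 - 2*c**2 + 2*a + b - 2*c - 2 to the basis.

The other S-polynomials (S(f_1,g_3), S(f_2,g_3)) all reduce to 0 modulo the current basis, so we have a Gröbner basis.
Inter-reduce: drop elements whose leading term is divisible by another's, tail-reduce, and make monic.
Reduced Gröbner basis: {b**2*c - a*b + b**2 - 2*c**2 + 2*a + b - 2*c - 2, a**2 - b**2 + a + 2*c - 2, a*c + a - b + 2*c - 1}.

Buchberger on the second generating set:
h_1 = 2*a**2 - 2*b**2 + 2*a - c + 1, LT = a**2.
h_2 = -2*a**2 - a*c + 2*b**2 + a + b - c, LT = a**2.

S(h_1,h_2): lcm = a**2. S = 2*a*c - a - 2*b - c - 2.
  leading term a*c: no divisor's leading term divides it; move 2*a*c to the remainder.
  leading term a: no divisor's leading term divides it; move -a to the remainder.
  leading term b: no divisor's leading term divides it; move -2*b to the remainder.
  leading term c: no divisor's leading term divides it; move -c to the remainder.
  leading term 1: no divisor's leading term divides it; move -2 to the remainder.
  remainder 2*a*c - a - 2*b - c - 2 ≠ 0; add k_3 = 2*a*c - a - 2*b - c - 2 to the basis.

S(h_1,k_3): lcm = a**2*c. S = -b**2*c - 2*a**2 + a*b - a*c + 2*c**2 + a - 2*c.
  leading term b**2*c: no divisor's leading term divides it; move -b**2*c to the remainder.
  leading term a**2: subtract (-1)·h_1 from -2*a**2 + a*b - a*c + 2*c**2 + a - 2*c → a*b - a*c - 2*b**2 + 2*c**2 - 2*a + 2*c + 1
  leading term a*b: no divisor's leading term divides it; move a*b to the remainder.
  leading term a*c: subtract (2)·k_3 from -a*c - 2*b**2 + 2*c**2 - 2*a + 2*c + 1 → -2*b**2 + 2*c**2 - b - c
  leading term b**2: no divisor's leading term divides it; move -2*b**2 to the remainder.
  leading term c**2: no divisor's leading term divides it; move 2*c**2 to the remainder.
  leading term b: no divisor's leading term divides it; move -b to the remainder.
  leading term c: no divisor's leading term divides it; move -c to the remainder.
  remainder -b**2*c + a*b - 2*b**2 + 2*c**2 - b - c ≠ 0; add k_4 = -b**2*c + a*b - 2*b**2 + 2*c**2 - b - c to the basis.

The other S-polynomials (S(h_2,k_3), S(h_1,k_4), S(h_2,k_4), S(k_3,k_4)) all reduce to 0 modulo the current basis, so we have a Gröbner basis.
Inter-reduce: drop elements whose leading term is divisible by another's, tail-reduce, and make monic.
Reduced Gröbner basis: {b**2*c - a*b + 2*b**2 - 2*c**2 + b + c, a**2 - b**2 + a + 2*c - 2, a*c + 2*a - b + 2*c - 1}.

Since the reduced bases disagree, the two ideals are not the same.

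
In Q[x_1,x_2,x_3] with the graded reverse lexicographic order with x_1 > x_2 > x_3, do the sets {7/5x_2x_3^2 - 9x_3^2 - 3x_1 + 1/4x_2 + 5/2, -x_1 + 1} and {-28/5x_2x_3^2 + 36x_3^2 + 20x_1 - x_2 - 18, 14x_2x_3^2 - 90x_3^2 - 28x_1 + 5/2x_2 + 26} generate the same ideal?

For a fixed monomial order, each ideal has a unique reduced Gröbner basis; comparing bases decides equality.
Buchberger on the first generating set:
f_1 = 7/5x_2x_3^2 - 9x_3^2 - 3x_1 + 1/4x_2 + 5/2, LT = x_2x_3^2.
f_2 = -x_1 + 1, LT = x_1.

The S-polynomials (S(f_1,f_2)) all reduce to 0 modulo the current basis, so we have a Gröbner basis.
Inter-reduce: drop elements whose leading term is divisible by another's, tail-reduce, and make monic.
Reduced Gröbner basis: {x_2x_3^2 - 45/7x_3^2 + 5/28x_2 - 5/14, x_1 - 1}.

Buchberger on the second generating set:
h_1 = -28/5x_2x_3^2 + 36x_3^2 + 20x_1 - x_2 - 18, LT = x_2x_3^2.
h_2 = 14x_2x_3^2 - 90x_3^2 - 28x_1 + 5/2x_2 + 26, LT = x_2x_3^2.

S(h_1,h_2): lcm = x_2x_3^2. S = -11/7x_1 + 19/14.
  leading term x_1: no divisor's leading term divides it; move -11/7x_1 to the remainder.
  leading term 1: no divisor's leading term divides it; move 19/14 to the remainder.
  remainder -11/7x_1 + 19/14 ≠ 0; add k_3 = -11/7x_1 + 19/14 to the basis.

The other S-polynomials (S(h_1,k_3), S(h_2,k_3)) all reduce to 0 modulo the current basis, so we have a Gröbner basis.
Inter-reduce: drop elements whose leading term is divisible by another's, tail-reduce, and make monic.
Reduced Gröbner basis: {x_2x_3^2 - 45/7x_3^2 + 5/28x_2 + 10/77, x_1 - 19/22}.

These differ, so the ideals are not equal.

No, the ideals differ.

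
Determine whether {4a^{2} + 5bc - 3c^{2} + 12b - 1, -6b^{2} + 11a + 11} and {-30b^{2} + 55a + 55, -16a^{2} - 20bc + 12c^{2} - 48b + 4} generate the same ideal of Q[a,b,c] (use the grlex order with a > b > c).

Yes, the ideals are equal.

Equality of ideals is decidable: compute both reduced Gröbner bases (unique for the ordering) and check whether they agree.
Buchberger on the first generating set:
f_1 = 4a^{2} + 5bc - 3c^{2} + 12b - 1, LT = a^{2}.
f_2 = -6b^{2} + 11a + 11, LT = b^{2}.

The S-polynomials (S(f_1,f_2)) all reduce to 0 modulo the current basis, so we have a Gröbner basis.
Inter-reduce: drop elements whose leading term is divisible by another's, tail-reduce, and make monic.
Reduced Gröbner basis: {a^{2} + \tfrac{5}{4}bc - \tfrac{3}{4}c^{2} + 3b - \tfrac{1}{4}, b^{2} - \tfrac{11}{6}a - \tfrac{11}{6}}.

Buchberger on the second generating set:
h_1 = -30b^{2} + 55a + 55, LT = b^{2}.
h_2 = -16a^{2} - 20bc + 12c^{2} - 48b + 4, LT = a^{2}.

The S-polynomials (S(h_1,h_2)) all reduce to 0 modulo the current basis, so we have a Gröbner basis.
Inter-reduce: drop elements whose leading term is divisible by another's, tail-reduce, and make monic.
Reduced Gröbner basis: {a^{2} + \tfrac{5}{4}bc - \tfrac{3}{4}c^{2} + 3b - \tfrac{1}{4}, b^{2} - \tfrac{11}{6}a - \tfrac{11}{6}}.

These coincide, so the ideals are equal.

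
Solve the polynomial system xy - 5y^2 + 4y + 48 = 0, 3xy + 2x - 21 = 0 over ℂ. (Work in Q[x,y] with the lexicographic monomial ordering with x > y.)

Compute a lex Gröbner basis by Buchberger's algorithm.
f_1 = xy - 5y^2 + 4y + 48, LT = xy.
f_2 = 3xy + 2x - 21, LT = xy.

S(f_1,f_2): lcm = xy. S = -2/3x - 5y^2 + 4y + 55.
  leading term x: no divisor's leading term divides it; move -2/3x to the remainder.
  leading term y^2: no divisor's leading term divides it; move -5y^2 to the remainder.
  leading term y: no divisor's leading term divides it; move 4y to the remainder.
  leading term 1: no divisor's leading term divides it; move 55 to the remainder.
  remainder -2/3x - 5y^2 + 4y + 55 ≠ 0; add h_3 = -2/3x - 5y^2 + 4y + 55 to the basis.

S(f_1,h_3): lcm = xy. S = -15/2y^3 + y^2 + 173/2y + 48.
  leading term y^3: no divisor's leading term divides it; move -15/2y^3 to the remainder.
  leading term y^2: no divisor's leading term divides it; move y^2 to the remainder.
  leading term y: no divisor's leading term divides it; move 173/2y to the remainder.
  leading term 1: no divisor's leading term divides it; move 48 to the remainder.
  remainder -15/2y^3 + y^2 + 173/2y + 48 ≠ 0; add h_4 = -15/2y^3 + y^2 + 173/2y + 48 to the basis.

The other S-polynomials (S(f_2,h_3), S(f_1,h_4), S(f_2,h_4), S(h_3,h_4)) all reduce to 0 modulo the current basis, so we have a Gröbner basis.
Inter-reduce: drop elements whose leading term is divisible by another's, tail-reduce, and make monic.
Reduced Gröbner basis: {x + 15/2y^2 - 6y - 165/2, y^3 - 2/15y^2 - 173/15y - 32/5}.

Since the basis is lex-ordered, y^3 - 2/15y^2 - 173/15y - 32/5 is univariate in y. Its roots are {-3, 47/30 - sqrt(4129)/30, 47/30 + sqrt(4129)/30}. Back-substituting each root into the other basis elements fixes the other coordinates.
  y = -3: the earlier basis element becomes x + 3 = 0, giving x = -3 — point (-3, -3).
  y = 47/30 - sqrt(4129)/30: the earlier basis element becomes x - 469/12 - 7*sqrt(4129)/12 = 0, giving x = 7*sqrt(4129)/12 + 469/12 — point (7*sqrt(4129)/12 + 469/12, 47/30 - sqrt(4129)/30).
  y = 47/30 + sqrt(4129)/30: the earlier basis element becomes x - 469/12 + 7*sqrt(4129)/12 = 0, giving x = 469/12 - 7*sqrt(4129)/12 — point (469/12 - 7*sqrt(4129)/12, 47/30 + sqrt(4129)/30).
Check: every point annihilates each of the original generators.
This is the nonlinear analogue of row-reducing a linear system.

{(-3, -3), (7*sqrt(4129)/12 + 469/12, 47/30 - sqrt(4129)/30), (469/12 - 7*sqrt(4129)/12, 47/30 + sqrt(4129)/30)}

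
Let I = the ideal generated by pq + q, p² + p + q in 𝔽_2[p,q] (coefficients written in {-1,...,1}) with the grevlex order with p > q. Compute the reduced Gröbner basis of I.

f_1 = pq + q, LT = pq.
f_2 = p² + p + q, LT = p².

S(f_1,f_2): lcm = p²q. S = q².
  leading term q²: no divisor's leading term divides it; move q² to the remainder.
  remainder q² ≠ 0; add g_3 = q² to the basis.

S(f_1,g_3): lcm = pq². S = q².
  leading term q²: subtract (1)·g_3 from q² → 0
  remainder 0.

S(f_2,g_3): leading monomials are coprime, so the S-polynomial reduces to 0 (Buchberger's first criterion).
Every S-polynomial of the final basis reduces to 0, so we have a Gröbner basis.

G = {p² + p + q, pq + q, q²}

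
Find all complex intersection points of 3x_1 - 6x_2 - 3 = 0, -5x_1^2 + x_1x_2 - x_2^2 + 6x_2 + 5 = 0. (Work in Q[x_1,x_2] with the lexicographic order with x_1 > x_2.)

{(-7/19, -13/19), (1, 0)}

Compute a lex Gröbner basis by Buchberger's algorithm.
f_1 = 3x_1 - 6x_2 - 3, LT = x_1.
f_2 = -5x_1^2 + x_1x_2 - x_2^2 + 6x_2 + 5, LT = x_1^2.

S(f_1,f_2): lcm = x_1^2. S = -9/5x_1x_2 - x_1 - 1/5x_2^2 + 6/5x_2 + 1.
  leading term x_1x_2: subtract (-3/5x_2)·f_1 from -9/5x_1x_2 - x_1 - 1/5x_2^2 + 6/5x_2 + 1 → -x_1 - 19/5x_2^2 - 3/5x_2 + 1
  leading term x_1: subtract (-1/3)·f_1 from -x_1 - 19/5x_2^2 - 3/5x_2 + 1 → -19/5x_2^2 - 13/5x_2
  leading term x_2^2: no divisor's leading term divides it; move -19/5x_2^2 to the remainder.
  leading term x_2: no divisor's leading term divides it; move -13/5x_2 to the remainder.
  remainder -19/5x_2^2 - 13/5x_2 ≠ 0; add h_3 = -19/5x_2^2 - 13/5x_2 to the basis.

The other S-polynomials (S(f_1,h_3), S(f_2,h_3)) all reduce to 0 modulo the current basis, so we have a Gröbner basis.
Inter-reduce: drop elements whose leading term is divisible by another's, tail-reduce, and make monic.
Reduced Gröbner basis: {x_1 - 2x_2 - 1, x_2^2 + 13/19x_2}.

Elimination: the polynomial x_2^2 + 13/19x_2 lies in the elimination ideal for x_2, so x_2 ∈ {-13/19, 0}. For each such x_2, the remaining basis elements (now univariate) give the rest of the solution.
  x_2 = -13/19: the earlier basis element becomes x_1 + 7/19 = 0, giving x_1 = -7/19 — point (-7/19, -13/19).
  x_2 = 0: the earlier basis element becomes x_1 - 1 = 0, giving x_1 = 1 — point (1, 0).
Substituting each solution back into the original system confirms all equations vanish.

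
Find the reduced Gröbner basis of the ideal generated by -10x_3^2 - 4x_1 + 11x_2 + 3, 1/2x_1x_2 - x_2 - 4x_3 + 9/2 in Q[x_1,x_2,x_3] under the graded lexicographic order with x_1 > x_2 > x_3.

G = {x_1x_2 - 2x_2 - 8x_3 + 9, x_3^2 + 2/5x_1 - 11/10x_2 - 3/10}

f_1 = -10x_3^2 - 4x_1 + 11x_2 + 3, LT = x_3^2.
f_2 = 1/2x_1x_2 - x_2 - 4x_3 + 9/2, LT = x_1x_2.

The S-polynomials (S(f_1,f_2)) all reduce to 0 modulo the current basis, so we have a Gröbner basis.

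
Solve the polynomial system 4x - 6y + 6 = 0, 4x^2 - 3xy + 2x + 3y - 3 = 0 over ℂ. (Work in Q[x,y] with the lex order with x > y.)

Compute a lex Gröbner basis by Buchberger's algorithm.
f_1 = 4x - 6y + 6, LT = x.
f_2 = 4x^2 - 3xy + 2x + 3y - 3, LT = x^2.

S(f_1,f_2): lcm = x^2. S = -3/4xy + x - 3/4y + 3/4.
  leading term xy: subtract (-3/16y)·f_1 from -3/4xy + x - 3/4y + 3/4 → x - 9/8y^2 + 3/8y + 3/4
  leading term x: subtract (1/4)·f_1 from x - 9/8y^2 + 3/8y + 3/4 → -9/8y^2 + 15/8y - 3/4
  leading term y^2: no divisor's leading term divides it; move -9/8y^2 to the remainder.
  leading term y: no divisor's leading term divides it; move 15/8y to the remainder.
  leading term 1: no divisor's leading term divides it; move -3/4 to the remainder.
  remainder -9/8y^2 + 15/8y - 3/4 ≠ 0; add h_3 = -9/8y^2 + 15/8y - 3/4 to the basis.

S(f_1,h_3): leading monomials are coprime, so the S-polynomial reduces to 0 (Buchberger's first criterion).
S(f_2,h_3): leading monomials are coprime, so the S-polynomial reduces to 0 (Buchberger's first criterion).
Every S-polynomial of the final basis reduces to 0, so we have a Gröbner basis.
Inter-reduce: drop elements whose leading term is divisible by another's, tail-reduce, and make monic.
Reduced Gröbner basis: {x - 3/2y + 3/2, y^2 - 5/3y + 2/3}.

The lex basis is triangular: the last element involves only y. Solving y^2 - 5/3y + 2/3 = 0 gives y ∈ {2/3, 1}; substituting each value into the earlier elements determines the remaining variables.
  y = 2/3: the earlier basis element becomes x + 1/2 = 0, giving x = -1/2 — point (-1/2, 2/3).
  y = 1: the earlier basis element becomes x = 0, giving x = 0 — point (0, 1).
Substituting each solution back into the original system confirms all equations vanish.
This is the nonlinear analogue of row-reducing a linear system.

{(-1/2, 2/3), (0, 1)}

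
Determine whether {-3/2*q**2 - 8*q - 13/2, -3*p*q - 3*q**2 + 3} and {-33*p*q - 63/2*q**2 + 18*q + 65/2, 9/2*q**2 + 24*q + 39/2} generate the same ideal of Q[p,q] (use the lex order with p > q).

For a fixed monomial order, each ideal has a unique reduced Gröbner basis; comparing bases decides equality.
Buchberger on the first generating set:
f_1 = -3/2*q**2 - 8*q - 13/2, LT = q**2.
f_2 = -3*p*q - 3*q**2 + 3, LT = p*q.

S(f_1,f_2): lcm = p*q**2. S = 16/3*p*q + 13/3*p - q**3 + q.
  leading term p*q: subtract (-16/9)·f_2 from 16/3*p*q + 13/3*p - q**3 + q → 13/3*p - q**3 - 16/3*q**2 + q + 16/3
  leading term p: no divisor's leading term divides it; move 13/3*p to the remainder.
  leading term q**3: subtract (2/3*q)·f_1 from -q**3 - 16/3*q**2 + q + 16/3 → 16/3*q + 16/3
  leading term q: no divisor's leading term divides it; move 16/3*q to the remainder.
  leading term 1: no divisor's leading term divides it; move 16/3 to the remainder.
  remainder 13/3*p + 16/3*q + 16/3 ≠ 0; add g_3 = 13/3*p + 16/3*q + 16/3 to the basis.

S(f_1,g_3): leading monomials are coprime, so the S-polynomial reduces to 0 (Buchberger's first criterion).
S(f_2,g_3): lcm = p*q. S = -3/13*q**2 - 16/13*q - 1.
  leading term q**2: subtract (2/13)·f_1 from -3/13*q**2 - 16/13*q - 1 → 0
  remainder 0.

Every S-polynomial of the final basis reduces to 0, so we have a Gröbner basis.
Inter-reduce: drop elements whose leading term is divisible by another's, tail-reduce, and make monic.
Reduced Gröbner basis: {p + 16/13*q + 16/13, q**2 + 16/3*q + 13/3}.

Buchberger on the second generating set:
h_1 = -33*p*q - 63/2*q**2 + 18*q + 65/2, LT = p*q.
h_2 = 9/2*q**2 + 24*q + 39/2, LT = q**2.

S(h_1,h_2): lcm = p*q**2. S = -16/3*p*q - 13/3*p + 21/22*q**3 - 6/11*q**2 - 65/66*q.
  leading term p*q: subtract (16/99)·h_1 from -16/3*p*q - 13/3*p + 21/22*q**3 - 6/11*q**2 - 65/66*q → -13/3*p + 21/22*q**3 + 50/11*q**2 - 257/66*q - 520/99
  leading term p: no divisor's leading term divides it; move -13/3*p to the remainder.
  leading term q**3: subtract (7/33*q)·h_2 from 21/22*q**3 + 50/11*q**2 - 257/66*q - 520/99 → -6/11*q**2 - 265/33*q - 520/99
  leading term q**2: subtract (-4/33)·h_2 from -6/11*q**2 - 265/33*q - 520/99 → -169/33*q - 26/9
  leading term q: no divisor's leading term divides it; move -169/33*q to the remainder.
  leading term 1: no divisor's leading term divides it; move -26/9 to the remainder.
  remainder -13/3*p - 169/33*q - 26/9 ≠ 0; add k_3 = -13/3*p - 169/33*q - 26/9 to the basis.

S(h_1,k_3): lcm = p*q. S = -5/22*q**2 - 40/33*q - 65/66.
  leading term q**2: subtract (-5/99)·h_2 from -5/22*q**2 - 40/33*q - 65/66 → 0
  remainder 0.

S(h_2,k_3): leading monomials are coprime, so the S-polynomial reduces to 0 (Buchberger's first criterion).
Every S-polynomial of the final basis reduces to 0, so we have a Gröbner basis.
Inter-reduce: drop elements whose leading term is divisible by another's, tail-reduce, and make monic.
Reduced Gröbner basis: {p + 13/11*q + 2/3, q**2 + 16/3*q + 13/3}.

These differ, so the ideals are not equal.

No, the ideals differ.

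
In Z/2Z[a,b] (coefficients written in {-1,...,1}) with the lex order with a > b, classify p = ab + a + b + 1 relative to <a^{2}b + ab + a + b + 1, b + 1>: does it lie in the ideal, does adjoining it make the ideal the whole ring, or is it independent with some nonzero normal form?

First compute the reduced Gröbner basis of I by Buchberger's algorithm.
f_1 = a^{2}b + ab + a + b + 1, LT = a^{2}b.
f_2 = b + 1, LT = b.

S(f_1,f_2): lcm = a^{2}b. S = a^{2} + ab + a + b + 1.
  reduce S modulo (f_1, f_2):
  remainder a^{2} ≠ 0; add h_3 = a^{2} to the basis.

The other S-polynomials (S(f_1,h_3), S(f_2,h_3)) all reduce to 0 modulo the current basis, so we have a Gröbner basis.
Inter-reduce: drop elements whose leading term is divisible by another's, tail-reduce, and make monic.
Reduced Gröbner basis: {a^{2}, b + 1}.
Label its elements g_1 = a^{2}, g_2 = b + 1.

Reduce p = ab + a + b + 1 modulo G:
  leading term ab: subtract (a)·g_2 from ab + a + b + 1 → b + 1
  leading term b: subtract (1)·g_2 from b + 1 → 0
  normal form = 0.
Since the normal form is 0, p ∈ I.

ab + a + b + 1 lies in I (it reduces to 0).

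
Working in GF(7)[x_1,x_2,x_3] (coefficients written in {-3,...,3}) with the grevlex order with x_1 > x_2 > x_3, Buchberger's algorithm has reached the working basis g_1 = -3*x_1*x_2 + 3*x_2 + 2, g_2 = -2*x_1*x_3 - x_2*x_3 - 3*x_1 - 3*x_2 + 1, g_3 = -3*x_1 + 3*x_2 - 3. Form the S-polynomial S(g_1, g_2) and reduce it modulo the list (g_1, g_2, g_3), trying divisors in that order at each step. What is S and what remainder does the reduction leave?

lcm(LM(g_1), LM(g_2)) = x_1*x_2*x_3.
S = (lcm/LT(g_1))·g_1 − (lcm/LT(g_2))·g_2 = 3*x_2**2*x_3 + 2*x_1*x_2 + 2*x_2**2 - x_2*x_3 - 3*x_2 - 3*x_3.
Reduce S modulo (g_1, g_2, g_3) in that order:
  leading term x_2**2*x_3: no divisor's leading term divides it; move 3*x_2**2*x_3 to the remainder.
  leading term x_1*x_2: subtract (-3)·g_1 from 2*x_1*x_2 + 2*x_2**2 - x_2*x_3 - 3*x_2 - 3*x_3 → 2*x_2**2 - x_2*x_3 - x_2 - 3*x_3 - 1
  leading term x_2**2: no divisor's leading term divides it; move 2*x_2**2 to the remainder.
  leading term x_2*x_3: no divisor's leading term divides it; move -x_2*x_3 to the remainder.
  leading term x_2: no divisor's leading term divides it; move -x_2 to the remainder.
  leading term x_3: no divisor's leading term divides it; move -3*x_3 to the remainder.
  leading term 1: no divisor's leading term divides it; move -1 to the remainder.
The remainder 3*x_2**2*x_3 + 2*x_2**2 - x_2*x_3 - x_2 - 3*x_3 - 1 is nonzero, so it would be added as the next basis element.
An S-polynomial is built so that the two leading terms cancel; whether anything survives reduction is exactly the Gröbner-basis criterion.

S(g_1, g_2) = 3*x_2**2*x_3 + 2*x_1*x_2 + 2*x_2**2 - x_2*x_3 - 3*x_2 - 3*x_3; remainder on division = 3*x_2**2*x_3 + 2*x_2**2 - x_2*x_3 - x_2 - 3*x_3 - 1.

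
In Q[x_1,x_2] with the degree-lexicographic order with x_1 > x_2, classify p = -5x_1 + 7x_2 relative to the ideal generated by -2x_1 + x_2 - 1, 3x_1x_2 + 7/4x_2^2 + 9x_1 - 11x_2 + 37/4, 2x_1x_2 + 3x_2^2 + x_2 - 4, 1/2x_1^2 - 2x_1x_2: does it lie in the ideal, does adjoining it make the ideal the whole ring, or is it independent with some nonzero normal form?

Adjoining -5x_1 + 7x_2 makes the ideal the whole ring: the system is inconsistent.

First compute the reduced Gröbner basis of I by Buchberger's algorithm.
f_1 = -2x_1 + x_2 - 1, LT = x_1.
f_2 = 3x_1x_2 + 7/4x_2^2 + 9x_1 - 11x_2 + 37/4, LT = x_1x_2.
f_3 = 2x_1x_2 + 3x_2^2 + x_2 - 4, LT = x_1x_2.
f_4 = 1/2x_1^2 - 2x_1x_2, LT = x_1^2.

S(f_1,f_2): lcm = x_1x_2. S = -13/12x_2^2 - 3x_1 + 25/6x_2 - 37/12.
  leading term x_2^2: no divisor's leading term divides it; move -13/12x_2^2 to the remainder.
  leading term x_1: subtract (3/2)·f_1 from -3x_1 + 25/6x_2 - 37/12 → 8/3x_2 - 19/12
  leading term x_2: no divisor's leading term divides it; move 8/3x_2 to the remainder.
  leading term 1: no divisor's leading term divides it; move -19/12 to the remainder.
  remainder -13/12x_2^2 + 8/3x_2 - 19/12 ≠ 0; add h_5 = -13/12x_2^2 + 8/3x_2 - 19/12 to the basis.

S(f_1,f_3): lcm = x_1x_2. S = -2x_2^2 + 2.
  leading term x_2^2: subtract (24/13)·h_5 from -2x_2^2 + 2 → -64/13x_2 + 64/13
  leading term x_2: no divisor's leading term divides it; move -64/13x_2 to the remainder.
  leading term 1: no divisor's leading term divides it; move 64/13 to the remainder.
  remainder -64/13x_2 + 64/13 ≠ 0; add h_6 = -64/13x_2 + 64/13 to the basis.

The other S-polynomials (S(f_1,f_4), S(f_2,f_3), S(f_2,f_4), S(f_3,f_4), S(f_1,h_5), S(f_2,h_5), S(f_3,h_5), S(f_4,h_5), S(f_1,h_6), S(f_2,h_6), S(f_3,h_6), S(f_4,h_6), S(h_5,h_6)) all reduce to 0 modulo the current basis, so we have a Gröbner basis.
Inter-reduce: drop elements whose leading term is divisible by another's, tail-reduce, and make monic.
Reduced Gröbner basis: {x_1, x_2 - 1}.
Label its elements g_1 = x_1, g_2 = x_2 - 1.

Reduce p = -5x_1 + 7x_2 modulo G:
  leading term x_1: subtract (-5)·g_1 from -5x_1 + 7x_2 → 7x_2
  leading term x_2: subtract (7)·g_2 from 7x_2 → 7
  leading term 1: no divisor's leading term divides it; move 7 to the remainder.
  normal form = 7.
The normal form is nonzero, so p ∉ I. Since p minus its normal form lies in I, I + (p) = I + (r) where r = 7; decide whether this ideal is the whole ring.
Here r = 7 is a nonzero constant, hence a unit: 1 ∈ I + (p), the Gröbner basis of I + (p) is {1}, and the enlarged system has no common solution — adjoining p is inconsistent.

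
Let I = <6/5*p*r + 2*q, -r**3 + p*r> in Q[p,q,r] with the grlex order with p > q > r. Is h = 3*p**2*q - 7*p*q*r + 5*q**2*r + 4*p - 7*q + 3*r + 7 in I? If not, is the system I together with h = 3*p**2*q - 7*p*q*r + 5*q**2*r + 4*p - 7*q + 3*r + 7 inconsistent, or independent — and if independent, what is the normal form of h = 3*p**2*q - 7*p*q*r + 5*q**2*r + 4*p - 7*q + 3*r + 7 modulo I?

First compute the reduced Gröbner basis of I by Buchberger's algorithm.
f_1 = 6/5*p*r + 2*q, LT = p*r.
f_2 = -r**3 + p*r, LT = r**3.

S(f_1,f_2): lcm = p*r**3. S = p**2*r + 5/3*q*r**2.
  leading term p**2*r: subtract (5/6*p)·f_1 from p**2*r + 5/3*q*r**2 → 5/3*q*r**2 - 5/3*p*q
  leading term q*r**2: no divisor's leading term divides it; move 5/3*q*r**2 to the remainder.
  leading term p*q: no divisor's leading term divides it; move -5/3*p*q to the remainder.
  remainder 5/3*q*r**2 - 5/3*p*q ≠ 0; add k_3 = 5/3*q*r**2 - 5/3*p*q to the basis.

S(f_1,k_3): lcm = p*q*r**2. S = p**2*q + 5/3*q**2*r.
  leading term p**2*q: no divisor's leading term divides it; move p**2*q to the remainder.
  leading term q**2*r: no divisor's leading term divides it; move 5/3*q**2*r to the remainder.
  remainder p**2*q + 5/3*q**2*r ≠ 0; add k_4 = p**2*q + 5/3*q**2*r to the basis.

The other S-polynomials (S(f_2,k_3), S(f_1,k_4), S(f_2,k_4), S(k_3,k_4)) all reduce to 0 modulo the current basis, so we have a Gröbner basis.
Inter-reduce: drop elements whose leading term is divisible by another's, tail-reduce, and make monic.
Reduced Gröbner basis: {p**2*q + 5/3*q**2*r, q*r**2 - p*q, r**3 + 5/3*q, p*r + 5/3*q}.
Label its elements g_1 = p**2*q + 5/3*q**2*r, g_2 = q*r**2 - p*q, g_3 = r**3 + 5/3*q, g_4 = p*r + 5/3*q.

Reduce h = 3*p**2*q - 7*p*q*r + 5*q**2*r + 4*p - 7*q + 3*r + 7 modulo G:
  leading term p**2*q: subtract (3)·g_1 from 3*p**2*q - 7*p*q*r + 5*q**2*r + 4*p - 7*q + 3*r + 7 → -7*p*q*r + 4*p - 7*q + 3*r + 7
  leading term p*q*r: subtract (-7*q)·g_4 from -7*p*q*r + 4*p - 7*q + 3*r + 7 → 35/3*q**2 + 4*p - 7*q + 3*r + 7
  leading term q**2: no divisor's leading term divides it; move 35/3*q**2 to the remainder.
  leading term p: no divisor's leading term divides it; move 4*p to the remainder.
  leading term q: no divisor's leading term divides it; move -7*q to the remainder.
  leading term r: no divisor's leading term divides it; move 3*r to the remainder.
  leading term 1: no divisor's leading term divides it; move 7 to the remainder.
  normal form = 35/3*q**2 + 4*p - 7*q + 3*r + 7.
The normal form is nonzero, so h ∉ I. Since h minus its normal form lies in I, I + (h) = I + (n) where n = 35/3*q**2 + 4*p - 7*q + 3*r + 7; decide whether this ideal is the whole ring.
Run Buchberger on G together with n (pairs among the g_i already reduce to 0 since G is a Gröbner basis):
g_1 = p**2*q + 5/3*q**2*r, LT = p**2*q.
g_2 = q*r**2 - p*q, LT = q*r**2.
g_3 = r**3 + 5/3*q, LT = r**3.
g_4 = p*r + 5/3*q, LT = p*r.
n = 35/3*q**2 + 4*p - 7*q + 3*r + 7, LT = q**2.

S(g_1,n): lcm = p**2*q**2. S = 5/3*q**3*r - 12/35*p**3 + 3/5*p**2*q - 9/35*p**2*r - 3/5*p**2.
  leading term q**3*r: subtract (1/7*q*r)·n from 5/3*q**3*r - 12/35*p**3 + 3/5*p**2*q - 9/35*p**2*r - 3/5*p**2 → -12/35*p**3 + 3/5*p**2*q - 9/35*p**2*r - 4/7*p*q*r + q**2*r - 3/7*q*r**2 - 3/5*p**2 - q*r
  leading term p**3: no divisor's leading term divides it; move -12/35*p**3 to the remainder.
  leading term p**2*q: subtract (3/5)·g_1 from 3/5*p**2*q - 9/35*p**2*r - 4/7*p*q*r + q**2*r - 3/7*q*r**2 - 3/5*p**2 - q*r → -9/35*p**2*r - 4/7*p*q*r - 3/7*q*r**2 - 3/5*p**2 - q*r
  leading term p**2*r: subtract (-9/35*p)·g_4 from -9/35*p**2*r - 4/7*p*q*r - 3/7*q*r**2 - 3/5*p**2 - q*r → -4/7*p*q*r - 3/7*q*r**2 - 3/5*p**2 + 3/7*p*q - q*r
  leading term p*q*r: subtract (-4/7*q)·g_4 from -4/7*p*q*r - 3/7*q*r**2 - 3/5*p**2 + 3/7*p*q - q*r → -3/7*q*r**2 - 3/5*p**2 + 3/7*p*q + 20/21*q**2 - q*r
  leading term q*r**2: subtract (-3/7)·g_2 from -3/7*q*r**2 - 3/5*p**2 + 3/7*p*q + 20/21*q**2 - q*r → -3/5*p**2 + 20/21*q**2 - q*r
  leading term p**2: no divisor's leading term divides it; move -3/5*p**2 to the remainder.
  leading term q**2: subtract (4/49)·n from 20/21*q**2 - q*r → -q*r - 16/49*p + 4/7*q - 12/49*r - 4/7
  leading term q*r: no divisor's leading term divides it; move -q*r to the remainder.
  leading term p: no divisor's leading term divides it; move -16/49*p to the remainder.
  leading term q: no divisor's leading term divides it; move 4/7*q to the remainder.
  leading term r: no divisor's leading term divides it; move -12/49*r to the remainder.
  leading term 1: no divisor's leading term divides it; move -4/7 to the remainder.
  remainder -12/35*p**3 - 3/5*p**2 - q*r - 16/49*p + 4/7*q - 12/49*r - 4/7 ≠ 0; add m_6 = -12/35*p**3 - 3/5*p**2 - q*r - 16/49*p + 4/7*q - 12/49*r - 4/7 to the basis.

S(g_2,n): lcm = q**2*r**2. S = -p*q**2 - 12/35*p*r**2 + 3/5*q*r**2 - 9/35*r**3 - 3/5*r**2.
  leading term p*q**2: subtract (-3/35*p)·n from -p*q**2 - 12/35*p*r**2 + 3/5*q*r**2 - 9/35*r**3 - 3/5*r**2 → -12/35*p*r**2 + 3/5*q*r**2 - 9/35*r**3 + 12/35*p**2 - 3/5*p*q + 9/35*p*r - 3/5*r**2 + 3/5*p
  leading term p*r**2: subtract (-12/35*r)·g_4 from -12/35*p*r**2 + 3/5*q*r**2 - 9/35*r**3 + 12/35*p**2 - 3/5*p*q + 9/35*p*r - 3/5*r**2 + 3/5*p → 3/5*q*r**2 - 9/35*r**3 + 12/35*p**2 - 3/5*p*q + 9/35*p*r + 4/7*q*r - 3/5*r**2 + 3/5*p
  leading term q*r**2: subtract (3/5)·g_2 from 3/5*q*r**2 - 9/35*r**3 + 12/35*p**2 - 3/5*p*q + 9/35*p*r + 4/7*q*r - 3/5*r**2 + 3/5*p → -9/35*r**3 + 12/35*p**2 + 9/35*p*r + 4/7*q*r - 3/5*r**2 + 3/5*p
  leading term r**3: subtract (-9/35)·g_3 from -9/35*r**3 + 12/35*p**2 + 9/35*p*r + 4/7*q*r - 3/5*r**2 + 3/5*p → 12/35*p**2 + 9/35*p*r + 4/7*q*r - 3/5*r**2 + 3/5*p + 3/7*q
  leading term p**2: no divisor's leading term divides it; move 12/35*p**2 to the remainder.
  leading term p*r: subtract (9/35)·g_4 from 9/35*p*r + 4/7*q*r - 3/5*r**2 + 3/5*p + 3/7*q → 4/7*q*r - 3/5*r**2 + 3/5*p
  leading term q*r: no divisor's leading term divides it; move 4/7*q*r to the remainder.
  leading term r**2: no divisor's leading term divides it; move -3/5*r**2 to the remainder.
  leading term p: no divisor's leading term divides it; move 3/5*p to the remainder.
  remainder 12/35*p**2 + 4/7*q*r - 3/5*r**2 + 3/5*p ≠ 0; add m_7 = 12/35*p**2 + 4/7*q*r - 3/5*r**2 + 3/5*p to the basis.

The other S-polynomials (S(g_1,g_2), S(g_1,g_3), S(g_1,g_4), S(g_2,g_3), S(g_2,g_4), S(g_3,g_4), S(g_3,n), S(g_4,n), S(g_1,m_6), S(g_2,m_6), S(g_3,m_6), S(g_4,m_6), S(n,m_6), S(g_1,m_7), S(g_2,m_7), S(g_3,m_7), S(g_4,m_7), S(n,m_7), S(m_6,m_7)) all reduce to 0 modulo the current basis, so we have a Gröbner basis.
Inter-reduce: drop elements whose leading term is divisible by another's, tail-reduce, and make monic.
Reduced Gröbner basis: {q*r**2 - p*q, r**3 + 5/3*q, p**2 + 5/3*q*r - 7/4*r**2 + 7/4*p, p*r + 5/3*q, q**2 + 12/35*p - 3/5*q + 9/35*r + 3/5}.
The reduced Gröbner basis of I + (h) is {q*r**2 - p*q, r**3 + 5/3*q, p**2 + 5/3*q*r - 7/4*r**2 + 7/4*p, p*r + 5/3*q, q**2 + 12/35*p - 3/5*q + 9/35*r + 3/5} ≠ {1}, a proper ideal, so the enlarged system stays consistent: h is independent of I, with normal form 35/3*q**2 + 4*p - 7*q + 3*r + 7.

Ideal membership is decidable via reduction modulo a Gröbner basis.

3*p**2*q - 7*p*q*r + 5*q**2*r + 4*p - 7*q + 3*r + 7 is independent of I; its normal form modulo I is 35/3*q**2 + 4*p - 7*q + 3*r + 7.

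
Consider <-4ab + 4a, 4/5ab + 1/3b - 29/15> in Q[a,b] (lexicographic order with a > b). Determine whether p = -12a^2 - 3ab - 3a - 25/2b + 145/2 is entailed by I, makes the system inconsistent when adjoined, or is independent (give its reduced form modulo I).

-12a^2 - 3ab - 3a - 25/2b + 145/2 lies in I (it reduces to 0).

First compute the reduced Gröbner basis of I by Buchberger's algorithm.
f_1 = -4ab + 4a, LT = ab.
f_2 = 4/5ab + 1/3b - 29/15, LT = ab.

S(f_1,f_2): lcm = ab. S = -a - 5/12b + 29/12.
  leading term a: no divisor's leading term divides it; move -a to the remainder.
  leading term b: no divisor's leading term divides it; move -5/12b to the remainder.
  leading term 1: no divisor's leading term divides it; move 29/12 to the remainder.
  remainder -a - 5/12b + 29/12 ≠ 0; add h_3 = -a - 5/12b + 29/12 to the basis.

S(f_1,h_3): lcm = ab. S = -a - 5/12b^2 + 29/12b.
  leading term a: subtract (1)·h_3 from -a - 5/12b^2 + 29/12b → -5/12b^2 + 17/6b - 29/12
  leading term b^2: no divisor's leading term divides it; move -5/12b^2 to the remainder.
  leading term b: no divisor's leading term divides it; move 17/6b to the remainder.
  leading term 1: no divisor's leading term divides it; move -29/12 to the remainder.
  remainder -5/12b^2 + 17/6b - 29/12 ≠ 0; add h_4 = -5/12b^2 + 17/6b - 29/12 to the basis.

The other S-polynomials (S(f_2,h_3), S(f_1,h_4), S(f_2,h_4), S(h_3,h_4)) all reduce to 0 modulo the current basis, so we have a Gröbner basis.
Inter-reduce: drop elements whose leading term is divisible by another's, tail-reduce, and make monic.
Reduced Gröbner basis: {a + 5/12b - 29/12, b^2 - 34/5b + 29/5}.
Label its elements g_1 = a + 5/12b - 29/12, g_2 = b^2 - 34/5b + 29/5.

Reduce p = -12a^2 - 3ab - 3a - 25/2b + 145/2 modulo G:
  leading term a^2: subtract (-12a)·g_1 from -12a^2 - 3ab - 3a - 25/2b + 145/2 → 2ab - 32a - 25/2b + 145/2
  leading term ab: subtract (2b)·g_1 from 2ab - 32a - 25/2b + 145/2 → -32a - 5/6b^2 - 23/3b + 145/2
  leading term a: subtract (-32)·g_1 from -32a - 5/6b^2 - 23/3b + 145/2 → -5/6b^2 + 17/3b - 29/6
  leading term b^2: subtract (-5/6)·g_2 from -5/6b^2 + 17/3b - 29/6 → 0
  normal form = 0.
Since the normal form is 0, p ∈ I.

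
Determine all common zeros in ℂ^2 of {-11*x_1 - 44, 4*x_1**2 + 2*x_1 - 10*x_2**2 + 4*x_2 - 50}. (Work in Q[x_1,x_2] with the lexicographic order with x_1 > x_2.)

{(-4, -3/5), (-4, 1)}

Compute a lex Gröbner basis by Buchberger's algorithm.
f_1 = -11*x_1 - 44, LT = x_1.
f_2 = 4*x_1**2 + 2*x_1 - 10*x_2**2 + 4*x_2 - 50, LT = x_1**2.

S(f_1,f_2): lcm = x_1**2. S = 7/2*x_1 + 5/2*x_2**2 - x_2 + 25/2.
  leading term x_1: subtract (-7/22)·f_1 from 7/2*x_1 + 5/2*x_2**2 - x_2 + 25/2 → 5/2*x_2**2 - x_2 - 3/2
  leading term x_2**2: no divisor's leading term divides it; move 5/2*x_2**2 to the remainder.
  leading term x_2: no divisor's leading term divides it; move -x_2 to the remainder.
  leading term 1: no divisor's leading term divides it; move -3/2 to the remainder.
  remainder 5/2*x_2**2 - x_2 - 3/2 ≠ 0; add h_3 = 5/2*x_2**2 - x_2 - 3/2 to the basis.

S(f_1,h_3): leading monomials are coprime, so the S-polynomial reduces to 0 (Buchberger's first criterion).
S(f_2,h_3): leading monomials are coprime, so the S-polynomial reduces to 0 (Buchberger's first criterion).
Every S-polynomial of the final basis reduces to 0, so we have a Gröbner basis.
Inter-reduce: drop elements whose leading term is divisible by another's, tail-reduce, and make monic.
Reduced Gröbner basis: {x_1 + 4, x_2**2 - 2/5*x_2 - 3/5}.

Elimination: the polynomial x_2**2 - 2/5*x_2 - 3/5 lies in the elimination ideal for x_2, so x_2 ∈ {-3/5, 1}. For each such x_2, the remaining basis elements (now univariate) give the rest of the solution.
  x_2 = -3/5: the earlier basis element becomes x_1 + 4 = 0, giving x_1 = -4 — point (-4, -3/5).
  x_2 = 1: the earlier basis element becomes x_1 + 4 = 0, giving x_1 = -4 — point (-4, 1).
Each listed point satisfies every original equation (direct substitution).
This is the nonlinear analogue of row-reducing a linear system.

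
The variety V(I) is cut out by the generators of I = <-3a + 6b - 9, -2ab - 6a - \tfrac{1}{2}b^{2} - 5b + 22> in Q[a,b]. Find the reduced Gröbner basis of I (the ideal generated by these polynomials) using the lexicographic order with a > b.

G = {a - 2b + 3, b^{2} + \tfrac{22}{9}b - \tfrac{80}{9}}

f_1 = -3a + 6b - 9, LT = a.
f_2 = -2ab - 6a - \tfrac{1}{2}b^{2} - 5b + 22, LT = ab.

S(f_1,f_2): lcm = ab. S = -3a - \tfrac{9}{4}b^{2} + \tfrac{1}{2}b + 11.
  leading term a: subtract (1)·f_1 from -3a - \tfrac{9}{4}b^{2} + \tfrac{1}{2}b + 11 → -\tfrac{9}{4}b^{2} - \tfrac{11}{2}b + 20
  leading term b^{2}: no divisor's leading term divides it; move -\tfrac{9}{4}b^{2} to the remainder.
  leading term b: no divisor's leading term divides it; move -\tfrac{11}{2}b to the remainder.
  leading term 1: no divisor's leading term divides it; move 20 to the remainder.
  remainder -\tfrac{9}{4}b^{2} - \tfrac{11}{2}b + 20 ≠ 0; add g_3 = -\tfrac{9}{4}b^{2} - \tfrac{11}{2}b + 20 to the basis.

S(f_1,g_3): leading monomials are coprime, so the S-polynomial reduces to 0 (Buchberger's first criterion).
S(f_2,g_3): lcm = ab^{2}. S = \tfrac{5}{9}ab + \tfrac{80}{9}a + \tfrac{1}{4}b^{3} + \tfrac{5}{2}b^{2} - 11b.
  leading term ab: subtract (-\tfrac{5}{27}b)·f_1 from \tfrac{5}{9}ab + \tfrac{80}{9}a + \tfrac{1}{4}b^{3} + \tfrac{5}{2}b^{2} - 11b → \tfrac{80}{9}a + \tfrac{1}{4}b^{3} + \tfrac{65}{18}b^{2} - \tfrac{38}{3}b
  leading term a: subtract (-\tfrac{80}{27})·f_1 from \tfrac{80}{9}a + \tfrac{1}{4}b^{3} + \tfrac{65}{18}b^{2} - \tfrac{38}{3}b → \tfrac{1}{4}b^{3} + \tfrac{65}{18}b^{2} + \tfrac{46}{9}b - \tfrac{80}{3}
  leading term b^{3}: subtract (-\tfrac{1}{9}b)·g_3 from \tfrac{1}{4}b^{3} + \tfrac{65}{18}b^{2} + \tfrac{46}{9}b - \tfrac{80}{3} → 3b^{2} + \tfrac{22}{3}b - \tfrac{80}{3}
  leading term b^{2}: subtract (-\tfrac{4}{3})·g_3 from 3b^{2} + \tfrac{22}{3}b - \tfrac{80}{3} → 0
  remainder 0.

Every S-polynomial of the final basis reduces to 0, so we have a Gröbner basis.
Inter-reduce: drop elements whose leading term is divisible by another's, tail-reduce, and make monic.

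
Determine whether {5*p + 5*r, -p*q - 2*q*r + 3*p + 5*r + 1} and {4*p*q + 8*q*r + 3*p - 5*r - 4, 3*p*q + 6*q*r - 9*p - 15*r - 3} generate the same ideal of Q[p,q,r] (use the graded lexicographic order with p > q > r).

Yes, the ideals are equal.

Equality of ideals is decidable: compute both reduced Gröbner bases (unique for the ordering) and check whether they agree.
Buchberger on the first generating set:
f_1 = 5*p + 5*r, LT = p.
f_2 = -p*q - 2*q*r + 3*p + 5*r + 1, LT = p*q.

S(f_1,f_2): lcm = p*q. S = -q*r + 3*p + 5*r + 1.
  reduce S modulo (f_1, f_2):
  remainder -q*r + 2*r + 1 ≠ 0; add g_3 = -q*r + 2*r + 1 to the basis.

The other S-polynomials (S(f_1,g_3), S(f_2,g_3)) all reduce to 0 modulo the current basis, so we have a Gröbner basis.
Inter-reduce: drop elements whose leading term is divisible by another's, tail-reduce, and make monic.
Reduced Gröbner basis: {q*r - 2*r - 1, p + r}.

Buchberger on the second generating set:
h_1 = 4*p*q + 8*q*r + 3*p - 5*r - 4, LT = p*q.
h_2 = 3*p*q + 6*q*r - 9*p - 15*r - 3, LT = p*q.

S(h_1,h_2): lcm = p*q. S = 15/4*p + 15/4*r.
  reduce S modulo (h_1, h_2):
  remainder 15/4*p + 15/4*r ≠ 0; add k_3 = 15/4*p + 15/4*r to the basis.

S(h_1,k_3): lcm = p*q. S = q*r + 3/4*p - 5/4*r - 1.
  reduce S modulo (h_1, h_2, k_3):
  remainder q*r - 2*r - 1 ≠ 0; add k_4 = q*r - 2*r - 1 to the basis.

The other S-polynomials (S(h_2,k_3), S(h_1,k_4), S(h_2,k_4), S(k_3,k_4)) all reduce to 0 modulo the current basis, so we have a Gröbner basis.
Inter-reduce: drop elements whose leading term is divisible by another's, tail-reduce, and make monic.
Reduced Gröbner basis: {q*r - 2*r - 1, p + r}.

Same reduced basis, so the two generating sets span the same ideal.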